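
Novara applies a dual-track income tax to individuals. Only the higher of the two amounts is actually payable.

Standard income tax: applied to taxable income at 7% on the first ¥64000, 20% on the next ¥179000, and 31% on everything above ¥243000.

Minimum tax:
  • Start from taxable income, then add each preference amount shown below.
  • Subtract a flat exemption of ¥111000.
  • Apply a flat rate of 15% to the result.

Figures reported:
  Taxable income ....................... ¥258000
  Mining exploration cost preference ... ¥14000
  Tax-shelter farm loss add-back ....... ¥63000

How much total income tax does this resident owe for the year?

¥44930

Standard income tax:
  ¥64000 × 7% = ¥4480
  ¥179000 × 20% = ¥35800
  ¥15000 × 31% = ¥4650
  → ¥44930

Minimum tax:
  Adjusted income: ¥258000 + ¥14000 + ¥63000 = ¥335000
  Less exemption ¥111000 → base ¥224000
  ¥224000 × 15% = ¥33600

¥44930 > ¥33600, so the standard income tax governs.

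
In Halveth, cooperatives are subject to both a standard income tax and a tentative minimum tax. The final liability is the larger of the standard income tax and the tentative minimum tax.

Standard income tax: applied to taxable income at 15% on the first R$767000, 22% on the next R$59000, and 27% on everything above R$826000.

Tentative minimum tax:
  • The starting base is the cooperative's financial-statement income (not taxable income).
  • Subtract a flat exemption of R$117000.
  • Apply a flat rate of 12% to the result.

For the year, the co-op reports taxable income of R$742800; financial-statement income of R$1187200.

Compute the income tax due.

Standard income tax:
  R$742800 × 15% = R$111420

Tentative minimum tax:
  Base (financial-statement income): R$1187200
  Less exemption R$117000 → base R$1070200
  R$1070200 × 12% = R$128424

R$128424 > R$111420, so the tentative minimum tax is the binding amount.

R$128424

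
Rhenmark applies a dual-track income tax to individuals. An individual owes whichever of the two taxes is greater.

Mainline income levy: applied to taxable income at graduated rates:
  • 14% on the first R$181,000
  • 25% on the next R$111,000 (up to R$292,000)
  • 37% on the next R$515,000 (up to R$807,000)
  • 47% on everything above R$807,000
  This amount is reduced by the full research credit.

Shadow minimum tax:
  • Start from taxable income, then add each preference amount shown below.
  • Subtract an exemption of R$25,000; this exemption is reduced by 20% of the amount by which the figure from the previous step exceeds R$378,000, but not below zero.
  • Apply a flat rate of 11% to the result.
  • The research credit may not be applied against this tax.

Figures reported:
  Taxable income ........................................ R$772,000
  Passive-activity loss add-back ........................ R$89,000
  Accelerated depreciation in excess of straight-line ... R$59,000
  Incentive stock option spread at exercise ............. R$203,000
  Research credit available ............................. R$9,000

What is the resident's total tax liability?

R$221,690

Mainline income levy:
  R$181,000 × 14% = R$25,340
  R$111,000 × 25% = R$27,750
  R$480,000 × 37% = R$177,600
  → R$230,690
  Less research credit R$9,000 → R$221,690

Shadow minimum tax:
  Adjusted income: R$772,000 + R$89,000 + R$59,000 + R$203,000 = R$1,123,000
  Exemption: 20% × (R$1,123,000 − R$378,000) = R$149,000 ≥ R$25,000, so the exemption is fully phased out
  Base: R$1,123,000 − R$0 = R$1,123,000
  R$1,123,000 × 11% = R$123,530

R$221,690 > R$123,530, so the mainline income levy governs.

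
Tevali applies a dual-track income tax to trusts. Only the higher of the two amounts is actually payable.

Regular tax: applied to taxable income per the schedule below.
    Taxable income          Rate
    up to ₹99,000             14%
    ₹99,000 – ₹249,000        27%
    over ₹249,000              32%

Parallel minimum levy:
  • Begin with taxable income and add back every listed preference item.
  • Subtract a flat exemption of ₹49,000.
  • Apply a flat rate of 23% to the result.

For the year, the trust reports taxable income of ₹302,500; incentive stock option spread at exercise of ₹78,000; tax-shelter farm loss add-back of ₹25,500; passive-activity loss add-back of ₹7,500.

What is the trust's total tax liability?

Regular tax:
  ₹99,000 × 14% = ₹13,860
  ₹150,000 × 27% = ₹40,500
  ₹53,500 × 32% = ₹17,120
  → ₹71,480

Parallel minimum levy:
  Adjusted income: ₹302,500 + ₹78,000 + ₹25,500 + ₹7,500 = ₹413,500
  Less exemption ₹49,000 → base ₹364,500
  ₹364,500 × 23% = ₹83,835

₹83,835 > ₹71,480, so the parallel minimum levy is the binding amount.

₹83,835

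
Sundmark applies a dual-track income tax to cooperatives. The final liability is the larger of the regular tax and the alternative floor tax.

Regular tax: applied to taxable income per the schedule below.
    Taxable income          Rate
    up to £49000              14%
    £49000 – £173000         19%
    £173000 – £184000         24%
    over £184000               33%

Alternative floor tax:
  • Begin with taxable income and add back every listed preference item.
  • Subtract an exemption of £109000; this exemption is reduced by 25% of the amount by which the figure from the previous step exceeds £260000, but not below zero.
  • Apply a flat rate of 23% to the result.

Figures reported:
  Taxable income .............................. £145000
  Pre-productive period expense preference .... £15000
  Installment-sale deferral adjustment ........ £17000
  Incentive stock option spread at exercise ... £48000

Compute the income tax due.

£26680

Alternative floor tax:
  Adjusted income: £145000 + £15000 + £17000 + £48000 = £225000
  Exemption: £225000 ≤ £260000, so full £109000 applies
  Base: £225000 − £109000 = £116000
  £116000 × 23% = £26680

Regular tax:
  £49000 × 14% = £6860
  £96000 × 19% = £18240
  → £25100

£26680 > £25100, so the alternative floor tax is the binding amount.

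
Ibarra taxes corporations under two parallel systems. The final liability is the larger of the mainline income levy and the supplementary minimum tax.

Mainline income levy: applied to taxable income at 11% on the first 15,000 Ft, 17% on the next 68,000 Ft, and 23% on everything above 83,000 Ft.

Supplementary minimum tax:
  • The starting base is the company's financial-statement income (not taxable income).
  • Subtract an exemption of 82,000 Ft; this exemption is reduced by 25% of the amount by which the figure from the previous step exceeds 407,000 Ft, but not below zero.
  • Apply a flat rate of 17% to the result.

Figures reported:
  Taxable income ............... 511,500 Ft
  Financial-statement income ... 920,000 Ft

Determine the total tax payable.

156,400 Ft

Supplementary minimum tax:
  Base (financial-statement income): 920,000 Ft
  Exemption: 25% × (920,000 Ft − 407,000 Ft) = 128,250 Ft ≥ 82,000 Ft, so the exemption is fully phased out
  Base: 920,000 Ft − 0 Ft = 920,000 Ft
  920,000 Ft × 17% = 156,400 Ft

Mainline income levy:
  15,000 Ft × 11% = 1,650 Ft
  68,000 Ft × 17% = 11,560 Ft
  428,500 Ft × 23% = 98,555 Ft
  → 111,765 Ft

156,400 Ft > 111,765 Ft, so the supplementary minimum tax is the binding amount.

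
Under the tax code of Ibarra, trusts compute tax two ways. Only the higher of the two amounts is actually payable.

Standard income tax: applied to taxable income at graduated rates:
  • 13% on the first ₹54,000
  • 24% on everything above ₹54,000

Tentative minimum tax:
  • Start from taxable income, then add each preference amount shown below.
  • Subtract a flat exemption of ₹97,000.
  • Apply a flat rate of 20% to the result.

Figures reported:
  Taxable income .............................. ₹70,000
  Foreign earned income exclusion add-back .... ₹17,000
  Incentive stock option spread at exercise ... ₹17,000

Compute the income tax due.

Tentative minimum tax:
  Adjusted income: ₹70,000 + ₹17,000 + ₹17,000 = ₹104,000
  Less exemption ₹97,000 → base ₹7,000
  ₹7,000 × 20% = ₹1,400

Standard income tax:
  ₹54,000 × 13% = ₹7,020
  ₹16,000 × 24% = ₹3,840
  → ₹10,860

₹10,860 > ₹1,400, so the standard income tax governs.

₹10,860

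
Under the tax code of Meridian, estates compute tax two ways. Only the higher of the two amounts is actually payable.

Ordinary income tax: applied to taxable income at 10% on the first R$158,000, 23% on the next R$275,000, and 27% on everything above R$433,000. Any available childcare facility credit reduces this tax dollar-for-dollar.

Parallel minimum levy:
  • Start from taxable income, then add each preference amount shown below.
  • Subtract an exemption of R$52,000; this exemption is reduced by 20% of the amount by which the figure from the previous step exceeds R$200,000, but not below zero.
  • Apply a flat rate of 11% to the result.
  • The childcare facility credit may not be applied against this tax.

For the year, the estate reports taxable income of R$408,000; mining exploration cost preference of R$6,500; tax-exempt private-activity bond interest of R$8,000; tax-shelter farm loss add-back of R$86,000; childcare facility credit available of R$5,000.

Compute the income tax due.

Ordinary income tax:
  R$158,000 × 10% = R$15,800
  R$250,000 × 23% = R$57,500
  → R$73,300
  Less childcare facility credit R$5,000 → R$68,300

Parallel minimum levy:
  Adjusted income: R$408,000 + R$6,500 + R$8,000 + R$86,000 = R$508,500
  Exemption: 20% × (R$508,500 − R$200,000) = R$61,700 ≥ R$52,000, so the exemption is fully phased out
  Base: R$508,500 − R$0 = R$508,500
  R$508,500 × 11% = R$55,935

R$68,300 > R$55,935, so the ordinary income tax governs.

R$68,300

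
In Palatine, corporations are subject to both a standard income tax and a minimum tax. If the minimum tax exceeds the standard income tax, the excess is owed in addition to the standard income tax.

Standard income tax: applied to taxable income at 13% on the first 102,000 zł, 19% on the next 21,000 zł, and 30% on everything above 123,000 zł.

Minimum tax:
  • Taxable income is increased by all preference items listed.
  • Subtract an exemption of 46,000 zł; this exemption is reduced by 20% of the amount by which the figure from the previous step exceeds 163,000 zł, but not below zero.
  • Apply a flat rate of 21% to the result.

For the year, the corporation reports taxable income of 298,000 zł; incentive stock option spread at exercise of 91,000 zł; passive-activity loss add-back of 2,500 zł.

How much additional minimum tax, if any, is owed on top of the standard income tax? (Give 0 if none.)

Standard income tax:
  102,000 zł × 13% = 13,260 zł
  21,000 zł × 19% = 3,990 zł
  175,000 zł × 30% = 52,500 zł
  → 69,750 zł

Minimum tax:
  Adjusted income: 298,000 zł + 91,000 zł + 2,500 zł = 391,500 zł
  Exemption: 46,000 zł − 20% × (391,500 zł − 163,000 zł) = 46,000 zł − 45,700 zł = 300 zł
  Base: 391,500 zł − 300 zł = 391,200 zł
  391,200 zł × 21% = 82,152 zł

Excess of minimum tax over standard income tax: 82,152 zł − 69,750 zł = 12,402 zł.

12,402 zł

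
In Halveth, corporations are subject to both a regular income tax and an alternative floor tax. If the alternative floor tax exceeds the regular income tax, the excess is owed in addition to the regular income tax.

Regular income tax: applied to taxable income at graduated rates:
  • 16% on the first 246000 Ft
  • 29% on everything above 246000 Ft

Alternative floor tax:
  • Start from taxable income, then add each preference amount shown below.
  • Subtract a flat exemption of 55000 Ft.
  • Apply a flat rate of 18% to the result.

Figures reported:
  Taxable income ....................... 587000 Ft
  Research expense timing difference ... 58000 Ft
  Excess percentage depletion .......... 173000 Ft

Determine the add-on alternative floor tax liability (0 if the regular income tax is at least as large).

0 Ft

Alternative floor tax:
  Adjusted income: 587000 Ft + 58000 Ft + 173000 Ft = 818000 Ft
  Less exemption 55000 Ft → base 763000 Ft
  763000 Ft × 18% = 137340 Ft

Regular income tax:
  246000 Ft × 16% = 39360 Ft
  341000 Ft × 29% = 98890 Ft
  → 138250 Ft

137340 Ft ≤ 138250 Ft, so no add-on is due.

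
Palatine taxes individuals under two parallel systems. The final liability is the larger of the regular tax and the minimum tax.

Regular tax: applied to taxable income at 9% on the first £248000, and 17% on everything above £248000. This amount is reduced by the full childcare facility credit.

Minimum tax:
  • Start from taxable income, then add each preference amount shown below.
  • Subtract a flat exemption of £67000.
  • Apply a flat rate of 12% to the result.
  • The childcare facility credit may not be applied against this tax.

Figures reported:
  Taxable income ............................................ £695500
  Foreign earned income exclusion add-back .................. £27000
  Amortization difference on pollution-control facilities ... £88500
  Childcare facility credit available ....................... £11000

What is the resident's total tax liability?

£89280

Regular tax:
  £248000 × 9% = £22320
  £447500 × 17% = £76075
  → £98395
  Less childcare facility credit £11000 → £87395

Minimum tax:
  Adjusted income: £695500 + £27000 + £88500 = £811000
  Less exemption £67000 → base £744000
  £744000 × 12% = £89280

£89280 > £87395, so the minimum tax is the binding amount.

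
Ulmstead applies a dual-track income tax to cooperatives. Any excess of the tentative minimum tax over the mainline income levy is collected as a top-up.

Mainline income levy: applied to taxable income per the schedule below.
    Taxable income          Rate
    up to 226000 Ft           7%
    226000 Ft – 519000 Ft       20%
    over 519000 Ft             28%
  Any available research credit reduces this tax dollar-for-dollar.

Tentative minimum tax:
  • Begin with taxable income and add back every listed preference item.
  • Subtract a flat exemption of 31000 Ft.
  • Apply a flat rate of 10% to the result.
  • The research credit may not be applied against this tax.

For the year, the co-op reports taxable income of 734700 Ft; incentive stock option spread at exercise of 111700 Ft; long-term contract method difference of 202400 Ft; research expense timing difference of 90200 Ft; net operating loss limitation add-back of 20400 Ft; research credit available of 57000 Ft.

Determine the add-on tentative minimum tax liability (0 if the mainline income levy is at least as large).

Mainline income levy:
  226000 Ft × 7% = 15820 Ft
  293000 Ft × 20% = 58600 Ft
  215700 Ft × 28% = 60396 Ft
  → 134816 Ft
  Less research credit 57000 Ft → 77816 Ft

Tentative minimum tax:
  Adjusted income: 734700 Ft + 111700 Ft + 202400 Ft + 90200 Ft + 20400 Ft = 1159400 Ft
  Less exemption 31000 Ft → base 1128400 Ft
  1128400 Ft × 10% = 112840 Ft

Excess of tentative minimum tax over mainline income levy: 112840 Ft − 77816 Ft = 35024 Ft.

35024 Ft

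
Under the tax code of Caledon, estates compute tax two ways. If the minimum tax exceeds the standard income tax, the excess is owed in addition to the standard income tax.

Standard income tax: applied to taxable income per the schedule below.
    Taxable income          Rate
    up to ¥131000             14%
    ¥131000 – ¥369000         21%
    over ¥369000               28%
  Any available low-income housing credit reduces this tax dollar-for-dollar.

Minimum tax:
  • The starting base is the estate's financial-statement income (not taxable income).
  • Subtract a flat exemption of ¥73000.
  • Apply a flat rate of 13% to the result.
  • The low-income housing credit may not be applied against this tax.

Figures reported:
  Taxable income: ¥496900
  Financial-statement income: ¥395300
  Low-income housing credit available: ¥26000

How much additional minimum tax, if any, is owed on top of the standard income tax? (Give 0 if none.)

¥0

Minimum tax:
  Base (financial-statement income): ¥395300
  Less exemption ¥73000 → base ¥322300
  ¥322300 × 13% = ¥41899

Standard income tax:
  ¥131000 × 14% = ¥18340
  ¥238000 × 21% = ¥49980
  ¥127900 × 28% = ¥35812
  → ¥104132
  Less low-income housing credit ¥26000 → ¥78132

¥41899 ≤ ¥78132, so no add-on is due.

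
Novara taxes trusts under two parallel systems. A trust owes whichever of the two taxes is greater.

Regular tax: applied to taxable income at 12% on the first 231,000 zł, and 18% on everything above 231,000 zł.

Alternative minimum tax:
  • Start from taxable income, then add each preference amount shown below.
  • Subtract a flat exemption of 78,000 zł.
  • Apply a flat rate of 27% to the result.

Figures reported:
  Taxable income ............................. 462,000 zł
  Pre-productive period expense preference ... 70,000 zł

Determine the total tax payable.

122,580 zł

Regular tax:
  231,000 zł × 12% = 27,720 zł
  231,000 zł × 18% = 41,580 zł
  → 69,300 zł

Alternative minimum tax:
  Adjusted income: 462,000 zł + 70,000 zł = 532,000 zł
  Less exemption 78,000 zł → base 454,000 zł
  454,000 zł × 27% = 122,580 zł

122,580 zł > 69,300 zł, so the alternative minimum tax is the binding amount.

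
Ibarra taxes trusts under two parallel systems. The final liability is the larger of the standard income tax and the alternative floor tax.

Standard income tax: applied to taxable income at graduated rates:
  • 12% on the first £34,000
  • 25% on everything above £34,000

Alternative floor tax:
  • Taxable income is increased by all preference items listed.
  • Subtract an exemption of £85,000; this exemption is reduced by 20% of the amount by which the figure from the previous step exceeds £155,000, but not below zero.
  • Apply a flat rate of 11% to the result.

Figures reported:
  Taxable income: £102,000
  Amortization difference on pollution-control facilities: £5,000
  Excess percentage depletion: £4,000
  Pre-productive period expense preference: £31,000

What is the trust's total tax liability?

Standard income tax:
  £34,000 × 12% = £4,080
  £68,000 × 25% = £17,000
  → £21,080

Alternative floor tax:
  Adjusted income: £102,000 + £5,000 + £4,000 + £31,000 = £142,000
  Exemption: £142,000 ≤ £155,000, so full £85,000 applies
  Base: £142,000 − £85,000 = £57,000
  £57,000 × 11% = £6,270

£21,080 > £6,270, so the standard income tax governs.

£21,080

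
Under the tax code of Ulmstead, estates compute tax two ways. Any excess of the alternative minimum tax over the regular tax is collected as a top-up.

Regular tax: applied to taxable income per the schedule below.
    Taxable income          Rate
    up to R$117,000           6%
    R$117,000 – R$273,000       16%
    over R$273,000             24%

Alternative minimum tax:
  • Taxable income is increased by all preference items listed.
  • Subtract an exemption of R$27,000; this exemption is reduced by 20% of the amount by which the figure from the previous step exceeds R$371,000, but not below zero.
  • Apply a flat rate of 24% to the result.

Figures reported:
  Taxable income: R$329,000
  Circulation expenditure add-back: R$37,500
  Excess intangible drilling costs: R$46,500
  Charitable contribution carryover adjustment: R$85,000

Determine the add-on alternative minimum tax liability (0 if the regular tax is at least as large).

Regular tax:
  R$117,000 × 6% = R$7,020
  R$156,000 × 16% = R$24,960
  R$56,000 × 24% = R$13,440
  → R$45,420

Alternative minimum tax:
  Adjusted income: R$329,000 + R$37,500 + R$46,500 + R$85,000 = R$498,000
  Exemption: R$27,000 − 20% × (R$498,000 − R$371,000) = R$27,000 − R$25,400 = R$1,600
  Base: R$498,000 − R$1,600 = R$496,400
  R$496,400 × 24% = R$119,136

Excess of alternative minimum tax over regular tax: R$119,136 − R$45,420 = R$73,716.

R$73,716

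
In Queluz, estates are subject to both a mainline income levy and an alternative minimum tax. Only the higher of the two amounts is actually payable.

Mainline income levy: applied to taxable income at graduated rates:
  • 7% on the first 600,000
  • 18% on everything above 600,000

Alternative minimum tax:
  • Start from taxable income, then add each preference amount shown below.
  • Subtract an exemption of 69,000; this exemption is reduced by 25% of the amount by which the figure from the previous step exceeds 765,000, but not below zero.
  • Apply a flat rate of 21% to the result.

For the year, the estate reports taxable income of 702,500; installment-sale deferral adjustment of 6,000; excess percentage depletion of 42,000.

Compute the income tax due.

Alternative minimum tax:
  Adjusted income: 702,500 + 6,000 + 42,000 = 750,500
  Exemption: 750,500 ≤ 765,000, so full 69,000 applies
  Base: 750,500 − 69,000 = 681,500
  681,500 × 21% = 143,115

Mainline income levy:
  600,000 × 7% = 42,000
  102,500 × 18% = 18,450
  → 60,450

143,115 > 60,450, so the alternative minimum tax is the binding amount.

143,115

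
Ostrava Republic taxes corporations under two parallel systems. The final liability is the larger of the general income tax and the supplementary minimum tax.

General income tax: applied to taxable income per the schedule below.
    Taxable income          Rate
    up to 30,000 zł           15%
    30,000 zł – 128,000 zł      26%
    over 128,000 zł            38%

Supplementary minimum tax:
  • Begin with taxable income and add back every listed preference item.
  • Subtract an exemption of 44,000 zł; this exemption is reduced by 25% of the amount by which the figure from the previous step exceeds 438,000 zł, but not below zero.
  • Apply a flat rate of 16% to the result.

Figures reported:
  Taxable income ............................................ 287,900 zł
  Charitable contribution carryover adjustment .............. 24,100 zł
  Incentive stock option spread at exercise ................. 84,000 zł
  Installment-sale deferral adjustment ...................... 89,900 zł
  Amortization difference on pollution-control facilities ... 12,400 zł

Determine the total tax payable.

General income tax:
  30,000 zł × 15% = 4,500 zł
  98,000 zł × 26% = 25,480 zł
  159,900 zł × 38% = 60,762 zł
  → 90,742 zł

Supplementary minimum tax:
  Adjusted income: 287,900 zł + 24,100 zł + 84,000 zł + 89,900 zł + 12,400 zł = 498,300 zł
  Exemption: 44,000 zł − 25% × (498,300 zł − 438,000 zł) = 44,000 zł − 15,075 zł = 28,925 zł
  Base: 498,300 zł − 28,925 zł = 469,375 zł
  469,375 zł × 16% = 75,100 zł

90,742 zł > 75,100 zł, so the general income tax governs.

90,742 zł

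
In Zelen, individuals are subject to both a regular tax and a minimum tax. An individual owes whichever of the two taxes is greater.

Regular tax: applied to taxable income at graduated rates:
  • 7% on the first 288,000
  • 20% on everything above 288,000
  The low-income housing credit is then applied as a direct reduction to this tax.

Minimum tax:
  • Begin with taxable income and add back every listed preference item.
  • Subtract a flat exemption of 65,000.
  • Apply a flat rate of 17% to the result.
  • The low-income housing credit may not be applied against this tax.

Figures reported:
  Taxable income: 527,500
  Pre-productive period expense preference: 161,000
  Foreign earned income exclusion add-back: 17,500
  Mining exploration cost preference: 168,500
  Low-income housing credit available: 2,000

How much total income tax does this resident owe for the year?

Minimum tax:
  Adjusted income: 527,500 + 161,000 + 17,500 + 168,500 = 874,500
  Less exemption 65,000 → base 809,500
  809,500 × 17% = 137,615

Regular tax:
  288,000 × 7% = 20,160
  239,500 × 20% = 47,900
  → 68,060
  Less low-income housing credit 2,000 → 66,060

137,615 > 66,060, so the minimum tax is the binding amount.

137,615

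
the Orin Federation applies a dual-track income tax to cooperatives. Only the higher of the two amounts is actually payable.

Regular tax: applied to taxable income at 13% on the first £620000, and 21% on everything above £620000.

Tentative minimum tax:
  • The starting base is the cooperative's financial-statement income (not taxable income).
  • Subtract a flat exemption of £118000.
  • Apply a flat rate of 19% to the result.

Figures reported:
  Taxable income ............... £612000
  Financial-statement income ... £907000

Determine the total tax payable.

Tentative minimum tax:
  Base (financial-statement income): £907000
  Less exemption £118000 → base £789000
  £789000 × 19% = £149910

Regular tax:
  £612000 × 13% = £79560

£149910 > £79560, so the tentative minimum tax is the binding amount.

£149910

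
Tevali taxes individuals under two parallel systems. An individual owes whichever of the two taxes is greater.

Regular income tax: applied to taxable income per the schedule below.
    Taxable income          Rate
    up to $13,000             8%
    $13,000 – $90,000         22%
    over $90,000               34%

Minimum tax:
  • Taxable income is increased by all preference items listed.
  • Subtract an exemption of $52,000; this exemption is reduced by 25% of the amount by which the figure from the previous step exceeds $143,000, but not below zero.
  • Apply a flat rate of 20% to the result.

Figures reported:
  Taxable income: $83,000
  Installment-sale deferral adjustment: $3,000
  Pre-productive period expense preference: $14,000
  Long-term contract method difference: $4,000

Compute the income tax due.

$16,440

Minimum tax:
  Adjusted income: $83,000 + $3,000 + $14,000 + $4,000 = $104,000
  Exemption: $104,000 ≤ $143,000, so full $52,000 applies
  Base: $104,000 − $52,000 = $52,000
  $52,000 × 20% = $10,400

Regular income tax:
  $13,000 × 8% = $1,040
  $70,000 × 22% = $15,400
  → $16,440

$16,440 > $10,400, so the regular income tax governs.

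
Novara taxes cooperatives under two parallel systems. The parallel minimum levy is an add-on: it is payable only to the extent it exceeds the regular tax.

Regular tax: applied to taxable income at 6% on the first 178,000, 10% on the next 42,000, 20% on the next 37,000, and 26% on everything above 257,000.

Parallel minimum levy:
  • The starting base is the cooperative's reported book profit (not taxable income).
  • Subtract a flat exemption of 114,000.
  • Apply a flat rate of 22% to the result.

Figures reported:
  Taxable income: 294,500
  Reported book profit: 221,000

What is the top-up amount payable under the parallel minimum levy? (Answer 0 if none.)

0

Regular tax:
  178,000 × 6% = 10,680
  42,000 × 10% = 4,200
  37,000 × 20% = 7,400
  37,500 × 26% = 9,750
  → 32,030

Parallel minimum levy:
  Base (reported book profit): 221,000
  Less exemption 114,000 → base 107,000
  107,000 × 22% = 23,540

23,540 ≤ 32,030, so no add-on is due.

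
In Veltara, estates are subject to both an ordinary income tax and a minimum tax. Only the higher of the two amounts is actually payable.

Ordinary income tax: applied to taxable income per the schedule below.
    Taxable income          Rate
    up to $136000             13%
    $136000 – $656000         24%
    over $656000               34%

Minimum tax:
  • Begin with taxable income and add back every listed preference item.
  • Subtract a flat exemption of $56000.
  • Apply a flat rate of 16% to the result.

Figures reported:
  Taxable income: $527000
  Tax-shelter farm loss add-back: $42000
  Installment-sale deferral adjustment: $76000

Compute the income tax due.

Minimum tax:
  Adjusted income: $527000 + $42000 + $76000 = $645000
  Less exemption $56000 → base $589000
  $589000 × 16% = $94240

Ordinary income tax:
  $136000 × 13% = $17680
  $391000 × 24% = $93840
  → $111520

$111520 > $94240, so the ordinary income tax governs.

$111520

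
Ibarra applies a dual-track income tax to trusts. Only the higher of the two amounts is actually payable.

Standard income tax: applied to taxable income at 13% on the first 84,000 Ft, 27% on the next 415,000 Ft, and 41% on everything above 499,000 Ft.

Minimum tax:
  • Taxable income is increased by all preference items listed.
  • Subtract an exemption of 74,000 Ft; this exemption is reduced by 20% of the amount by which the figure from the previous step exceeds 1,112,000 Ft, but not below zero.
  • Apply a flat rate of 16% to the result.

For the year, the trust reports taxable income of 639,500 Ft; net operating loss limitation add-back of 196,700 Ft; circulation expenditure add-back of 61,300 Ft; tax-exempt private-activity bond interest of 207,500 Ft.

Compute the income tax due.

180,575 Ft

Standard income tax:
  84,000 Ft × 13% = 10,920 Ft
  415,000 Ft × 27% = 112,050 Ft
  140,500 Ft × 41% = 57,605 Ft
  → 180,575 Ft

Minimum tax:
  Adjusted income: 639,500 Ft + 196,700 Ft + 61,300 Ft + 207,500 Ft = 1,105,000 Ft
  Exemption: 1,105,000 Ft ≤ 1,112,000 Ft, so full 74,000 Ft applies
  Base: 1,105,000 Ft − 74,000 Ft = 1,031,000 Ft
  1,031,000 Ft × 16% = 164,960 Ft

180,575 Ft > 164,960 Ft, so the standard income tax governs.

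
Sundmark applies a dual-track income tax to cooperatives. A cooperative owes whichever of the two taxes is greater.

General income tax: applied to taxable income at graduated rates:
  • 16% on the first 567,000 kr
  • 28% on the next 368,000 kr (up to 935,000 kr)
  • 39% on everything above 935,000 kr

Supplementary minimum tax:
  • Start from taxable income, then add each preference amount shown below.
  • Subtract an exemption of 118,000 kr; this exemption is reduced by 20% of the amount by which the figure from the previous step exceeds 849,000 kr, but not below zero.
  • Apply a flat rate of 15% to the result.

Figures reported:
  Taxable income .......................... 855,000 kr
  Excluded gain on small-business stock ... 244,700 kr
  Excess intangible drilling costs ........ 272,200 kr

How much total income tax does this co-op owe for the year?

Supplementary minimum tax:
  Adjusted income: 855,000 kr + 244,700 kr + 272,200 kr = 1,371,900 kr
  Exemption: 118,000 kr − 20% × (1,371,900 kr − 849,000 kr) = 118,000 kr − 104,580 kr = 13,420 kr
  Base: 1,371,900 kr − 13,420 kr = 1,358,480 kr
  1,358,480 kr × 15% = 203,772 kr

General income tax:
  567,000 kr × 16% = 90,720 kr
  288,000 kr × 28% = 80,640 kr
  → 171,360 kr

203,772 kr > 171,360 kr, so the supplementary minimum tax is the binding amount.

203,772 kr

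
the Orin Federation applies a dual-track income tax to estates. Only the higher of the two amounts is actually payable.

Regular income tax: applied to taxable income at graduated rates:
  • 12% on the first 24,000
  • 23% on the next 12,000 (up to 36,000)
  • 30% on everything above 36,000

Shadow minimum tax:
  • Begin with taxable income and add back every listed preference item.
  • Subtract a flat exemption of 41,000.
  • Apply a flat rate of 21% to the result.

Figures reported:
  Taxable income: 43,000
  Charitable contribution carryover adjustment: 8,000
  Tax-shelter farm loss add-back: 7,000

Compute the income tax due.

Regular income tax:
  24,000 × 12% = 2,880
  12,000 × 23% = 2,760
  7,000 × 30% = 2,100
  → 7,740

Shadow minimum tax:
  Adjusted income: 43,000 + 8,000 + 7,000 = 58,000
  Less exemption 41,000 → base 17,000
  17,000 × 21% = 3,570

7,740 > 3,570, so the regular income tax governs.

7,740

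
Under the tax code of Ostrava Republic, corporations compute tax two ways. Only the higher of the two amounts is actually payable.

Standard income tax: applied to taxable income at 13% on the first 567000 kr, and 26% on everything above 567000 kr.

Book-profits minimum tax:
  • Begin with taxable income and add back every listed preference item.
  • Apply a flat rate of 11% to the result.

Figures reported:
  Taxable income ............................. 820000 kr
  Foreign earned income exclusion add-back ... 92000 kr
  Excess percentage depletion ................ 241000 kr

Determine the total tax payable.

Standard income tax:
  567000 kr × 13% = 73710 kr
  253000 kr × 26% = 65780 kr
  → 139490 kr

Book-profits minimum tax:
  Adjusted income: 820000 kr + 92000 kr + 241000 kr = 1153000 kr
  1153000 kr × 11% = 126830 kr

139490 kr > 126830 kr, so the standard income tax governs.

139490 kr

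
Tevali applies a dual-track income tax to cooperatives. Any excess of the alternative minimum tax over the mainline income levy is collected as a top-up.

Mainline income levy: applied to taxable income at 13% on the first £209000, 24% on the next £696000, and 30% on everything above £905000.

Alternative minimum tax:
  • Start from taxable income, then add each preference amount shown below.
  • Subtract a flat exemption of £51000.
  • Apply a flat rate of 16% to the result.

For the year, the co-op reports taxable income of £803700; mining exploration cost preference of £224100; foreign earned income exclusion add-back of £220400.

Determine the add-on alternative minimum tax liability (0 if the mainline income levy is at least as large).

£21654

Alternative minimum tax:
  Adjusted income: £803700 + £224100 + £220400 = £1248200
  Less exemption £51000 → base £1197200
  £1197200 × 16% = £191552

Mainline income levy:
  £209000 × 13% = £27170
  £594700 × 24% = £142728
  → £169898

Excess of alternative minimum tax over mainline income levy: £191552 − £169898 = £21654.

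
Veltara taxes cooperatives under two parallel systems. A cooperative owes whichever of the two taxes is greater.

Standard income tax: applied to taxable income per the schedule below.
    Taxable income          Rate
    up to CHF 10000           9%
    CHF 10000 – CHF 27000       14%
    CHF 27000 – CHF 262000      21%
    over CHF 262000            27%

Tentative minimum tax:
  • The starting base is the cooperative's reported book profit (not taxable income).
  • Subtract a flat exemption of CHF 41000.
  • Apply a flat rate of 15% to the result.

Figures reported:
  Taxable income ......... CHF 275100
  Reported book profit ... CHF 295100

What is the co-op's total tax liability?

Tentative minimum tax:
  Base (reported book profit): CHF 295100
  Less exemption CHF 41000 → base CHF 254100
  CHF 254100 × 15% = CHF 38115

Standard income tax:
  CHF 10000 × 9% = CHF 900
  CHF 17000 × 14% = CHF 2380
  CHF 235000 × 21% = CHF 49350
  CHF 13100 × 27% = CHF 3537
  → CHF 56167

CHF 56167 > CHF 38115, so the standard income tax governs.

CHF 56167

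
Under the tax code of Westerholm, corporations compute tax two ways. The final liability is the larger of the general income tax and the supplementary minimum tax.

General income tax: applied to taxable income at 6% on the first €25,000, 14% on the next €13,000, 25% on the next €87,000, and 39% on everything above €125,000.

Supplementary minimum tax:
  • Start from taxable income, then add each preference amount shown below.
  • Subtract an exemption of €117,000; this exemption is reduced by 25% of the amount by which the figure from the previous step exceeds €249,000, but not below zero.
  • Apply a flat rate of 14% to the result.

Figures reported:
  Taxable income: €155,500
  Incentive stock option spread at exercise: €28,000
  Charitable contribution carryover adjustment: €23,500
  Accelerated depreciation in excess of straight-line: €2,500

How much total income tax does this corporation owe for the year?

€36,965

General income tax:
  €25,000 × 6% = €1,500
  €13,000 × 14% = €1,820
  €87,000 × 25% = €21,750
  €30,500 × 39% = €11,895
  → €36,965

Supplementary minimum tax:
  Adjusted income: €155,500 + €28,000 + €23,500 + €2,500 = €209,500
  Exemption: €209,500 ≤ €249,000, so full €117,000 applies
  Base: €209,500 − €117,000 = €92,500
  €92,500 × 14% = €12,950

€36,965 > €12,950, so the general income tax governs.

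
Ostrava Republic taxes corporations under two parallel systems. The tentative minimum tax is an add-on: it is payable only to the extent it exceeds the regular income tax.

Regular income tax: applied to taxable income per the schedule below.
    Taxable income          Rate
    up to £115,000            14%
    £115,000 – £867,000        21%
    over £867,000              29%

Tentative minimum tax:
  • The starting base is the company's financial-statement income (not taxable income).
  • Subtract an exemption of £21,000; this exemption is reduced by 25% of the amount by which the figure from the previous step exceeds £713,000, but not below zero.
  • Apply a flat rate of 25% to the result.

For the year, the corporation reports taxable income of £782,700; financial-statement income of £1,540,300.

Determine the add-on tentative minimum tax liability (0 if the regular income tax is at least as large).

£228,758

Tentative minimum tax:
  Base (financial-statement income): £1,540,300
  Exemption: 25% × (£1,540,300 − £713,000) = £206,825 ≥ £21,000, so the exemption is fully phased out
  Base: £1,540,300 − £0 = £1,540,300
  £1,540,300 × 25% = £385,075

Regular income tax:
  £115,000 × 14% = £16,100
  £667,700 × 21% = £140,217
  → £156,317

Excess of tentative minimum tax over regular income tax: £385,075 − £156,317 = £228,758.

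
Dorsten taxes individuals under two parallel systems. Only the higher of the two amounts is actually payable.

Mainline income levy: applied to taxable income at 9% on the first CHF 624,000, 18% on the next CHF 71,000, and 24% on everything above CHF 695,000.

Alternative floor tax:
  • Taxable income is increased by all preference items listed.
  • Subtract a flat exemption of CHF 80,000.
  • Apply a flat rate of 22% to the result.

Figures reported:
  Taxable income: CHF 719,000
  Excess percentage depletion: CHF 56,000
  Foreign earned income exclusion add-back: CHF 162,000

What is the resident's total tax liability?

CHF 188,540

Mainline income levy:
  CHF 624,000 × 9% = CHF 56,160
  CHF 71,000 × 18% = CHF 12,780
  CHF 24,000 × 24% = CHF 5,760
  → CHF 74,700

Alternative floor tax:
  Adjusted income: CHF 719,000 + CHF 56,000 + CHF 162,000 = CHF 937,000
  Less exemption CHF 80,000 → base CHF 857,000
  CHF 857,000 × 22% = CHF 188,540

CHF 188,540 > CHF 74,700, so the alternative floor tax is the binding amount.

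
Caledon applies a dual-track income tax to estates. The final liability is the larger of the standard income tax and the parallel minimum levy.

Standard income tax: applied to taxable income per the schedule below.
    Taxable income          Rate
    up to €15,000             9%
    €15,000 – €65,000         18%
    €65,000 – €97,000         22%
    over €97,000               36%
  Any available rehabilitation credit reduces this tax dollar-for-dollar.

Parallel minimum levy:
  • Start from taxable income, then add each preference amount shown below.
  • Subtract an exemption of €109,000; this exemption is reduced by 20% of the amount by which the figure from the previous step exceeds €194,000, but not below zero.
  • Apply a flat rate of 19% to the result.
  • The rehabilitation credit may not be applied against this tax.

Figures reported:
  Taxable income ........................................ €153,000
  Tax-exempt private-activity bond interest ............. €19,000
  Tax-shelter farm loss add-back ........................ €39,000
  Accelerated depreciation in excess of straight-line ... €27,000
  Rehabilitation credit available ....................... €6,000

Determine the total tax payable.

€31,550

Standard income tax:
  €15,000 × 9% = €1,350
  €50,000 × 18% = €9,000
  €32,000 × 22% = €7,040
  €56,000 × 36% = €20,160
  → €37,550
  Less rehabilitation credit €6,000 → €31,550

Parallel minimum levy:
  Adjusted income: €153,000 + €19,000 + €39,000 + €27,000 = €238,000
  Exemption: €109,000 − 20% × (€238,000 − €194,000) = €109,000 − €8,800 = €100,200
  Base: €238,000 − €100,200 = €137,800
  €137,800 × 19% = €26,182

€31,550 > €26,182, so the standard income tax governs.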